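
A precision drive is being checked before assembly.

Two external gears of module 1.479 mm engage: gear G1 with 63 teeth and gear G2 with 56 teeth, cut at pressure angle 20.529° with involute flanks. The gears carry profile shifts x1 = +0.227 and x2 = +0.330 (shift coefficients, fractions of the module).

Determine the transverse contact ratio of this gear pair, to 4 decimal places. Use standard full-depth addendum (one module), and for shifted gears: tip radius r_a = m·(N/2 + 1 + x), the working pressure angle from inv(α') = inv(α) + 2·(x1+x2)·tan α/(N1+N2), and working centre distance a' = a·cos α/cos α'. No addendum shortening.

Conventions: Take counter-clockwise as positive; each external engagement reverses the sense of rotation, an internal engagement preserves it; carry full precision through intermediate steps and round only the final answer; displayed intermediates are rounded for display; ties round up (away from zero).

1.6834

single-mesh involute tooth geometry (63T engaging 56T at module 1.479)
base radii: r_b1 = 43.629889, r_b2 = 38.782123
tip radii: r_a1 = 48.403233, r_a2 = 43.379070
inv(α') = inv(20.529°) + 2·(+0.227+0.330)·tan α/(63+56) = 0.01966851  ⇒  α' = 21.86384°
a' = a·cos α / cos α' = 88.0005·cos 20.529°/cos 21.86384° = 88.799208
action lengths: √(r_a1²−r_b1²) = 20.959623, √(r_a2²−r_b2²) = 19.434264
base pitch p_b = π·m·cos α = 4.351344
CR = (20.959623 + 19.434264 − 88.799208·sin 21.86384°)/4.351344 = 1.683359
contact ratio ≈ 1.6834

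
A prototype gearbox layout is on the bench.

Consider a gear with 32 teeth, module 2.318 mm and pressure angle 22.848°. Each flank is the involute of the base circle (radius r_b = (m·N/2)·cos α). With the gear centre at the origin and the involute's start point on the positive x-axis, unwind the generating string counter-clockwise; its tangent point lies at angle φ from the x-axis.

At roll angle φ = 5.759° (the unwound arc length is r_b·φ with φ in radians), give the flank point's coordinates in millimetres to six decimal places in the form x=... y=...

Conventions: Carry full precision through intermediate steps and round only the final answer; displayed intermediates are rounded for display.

topology: single-mesh involute geometry — m = 2.318, N = 32
pitch radius r_p = m·N/2 = 2.318·32/2 = 37.088000
base radius r_b = r_p·cos α = 37.088000·cos 22.848° = 34.178008
roll angle φ = 5.759° = 0.10051351 rad
x = r_b·(cos φ + φ·sin φ) = 34.350222
y = r_b·(sin φ − φ·cos φ) = 0.011557

x=34.350222 y=0.011557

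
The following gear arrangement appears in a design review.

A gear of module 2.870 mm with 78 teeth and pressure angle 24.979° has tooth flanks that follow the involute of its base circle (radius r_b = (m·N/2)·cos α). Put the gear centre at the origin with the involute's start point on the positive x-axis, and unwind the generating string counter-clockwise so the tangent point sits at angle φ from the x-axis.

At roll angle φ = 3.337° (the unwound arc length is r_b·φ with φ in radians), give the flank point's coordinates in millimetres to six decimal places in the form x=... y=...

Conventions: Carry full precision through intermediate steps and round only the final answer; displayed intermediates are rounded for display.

x=101.632297 y=0.006679

single-mesh involute tooth geometry (78T wheel at module 2.870)
pitch radius r_p = m·N/2 = 2.870·78/2 = 111.930000
base radius r_b = r_p·cos α = 111.930000·cos 24.979° = 101.460361
roll angle φ = 3.337° = 0.05824164 rad
x = r_b·(cos φ + φ·sin φ) = 101.632297
y = r_b·(sin φ − φ·cos φ) = 0.006679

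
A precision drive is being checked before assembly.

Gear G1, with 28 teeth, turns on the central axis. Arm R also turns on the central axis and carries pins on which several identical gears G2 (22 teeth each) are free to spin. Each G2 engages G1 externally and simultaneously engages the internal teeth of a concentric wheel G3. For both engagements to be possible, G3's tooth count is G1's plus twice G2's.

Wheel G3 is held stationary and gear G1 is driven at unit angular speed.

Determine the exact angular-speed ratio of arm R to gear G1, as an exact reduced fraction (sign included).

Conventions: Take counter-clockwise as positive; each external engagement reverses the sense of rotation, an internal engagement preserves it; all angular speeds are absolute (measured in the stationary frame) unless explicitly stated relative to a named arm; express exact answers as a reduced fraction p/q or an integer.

7/25

recognized (axles ride arm R): planetary set, 28/22/72 teeth
ring teeth: 28 + 2·22 = 72
28(ω_sun−ω_arm) = −72(ω_ring−ω_arm),  ω_ring = 0, ω_sun = 1
28(1−ω_arm) = −72(0−ω_arm)  ⇒  100·ω_arm = 28  ⇒  ω_arm = 7/25
ω_out/ω_in = 7/25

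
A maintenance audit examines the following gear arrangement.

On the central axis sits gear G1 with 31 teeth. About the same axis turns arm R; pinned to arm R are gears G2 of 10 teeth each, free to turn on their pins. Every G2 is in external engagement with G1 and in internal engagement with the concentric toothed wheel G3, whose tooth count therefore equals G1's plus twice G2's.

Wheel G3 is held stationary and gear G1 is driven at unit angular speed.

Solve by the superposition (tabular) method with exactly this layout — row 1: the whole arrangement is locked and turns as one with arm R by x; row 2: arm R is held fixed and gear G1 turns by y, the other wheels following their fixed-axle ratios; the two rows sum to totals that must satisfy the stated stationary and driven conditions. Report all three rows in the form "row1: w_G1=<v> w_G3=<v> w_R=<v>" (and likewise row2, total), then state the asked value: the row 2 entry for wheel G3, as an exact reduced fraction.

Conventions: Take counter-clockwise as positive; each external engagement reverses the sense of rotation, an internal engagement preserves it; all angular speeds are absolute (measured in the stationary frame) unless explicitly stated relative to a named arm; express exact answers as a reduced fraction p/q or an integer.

row1: w_G1=31/82 w_G3=31/82 w_R=31/82
row2: w_G1=51/82 w_G3=-31/82 w_R=0
total: w_G1=1 w_G3=0 w_R=31/82
asked value: -31/82

planetary set (31T centre, 10T on arm, 51T internal) — Willis relation
row 1 — lock + rotate with arm: ω_sun = ω_ring = ω_arm = x
row 2 — arm fixed, fixed-axis ratios: sun y, ring −(31/51)·y, arm 0
boundary: total ω_ring = x − (31/51)·y = 0 and total ω_sun = x + y = 1  ⇒  y = 51/82, x = 31/82
row 2 ring = −(31/51)·51/82 = -31/82
totals (row 1 + row 2): sun 31/82 + 51/82 = 1, ring 31/82 + (-31/82) = 0, arm 31/82 + 0 = 31/82
asked cell (row2, ring) = -31/82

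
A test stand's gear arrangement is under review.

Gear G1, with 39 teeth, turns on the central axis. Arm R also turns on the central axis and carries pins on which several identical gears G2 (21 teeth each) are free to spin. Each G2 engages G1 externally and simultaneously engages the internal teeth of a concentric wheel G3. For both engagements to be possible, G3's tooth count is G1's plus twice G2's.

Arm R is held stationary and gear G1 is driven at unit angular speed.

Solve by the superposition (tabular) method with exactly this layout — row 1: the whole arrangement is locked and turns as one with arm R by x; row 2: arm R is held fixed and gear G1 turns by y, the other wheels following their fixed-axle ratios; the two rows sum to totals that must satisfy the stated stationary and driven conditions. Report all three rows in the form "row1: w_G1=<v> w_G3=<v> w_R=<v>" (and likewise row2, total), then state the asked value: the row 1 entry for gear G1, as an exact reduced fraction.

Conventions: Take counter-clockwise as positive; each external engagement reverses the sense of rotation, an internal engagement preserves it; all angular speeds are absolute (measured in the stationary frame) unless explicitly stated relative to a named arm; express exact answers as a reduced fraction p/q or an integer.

recognized (axles ride arm R): planetary set, 39/21/81 teeth
row 1 (train locked, turned with arm): all members turn x
row 2: sun turns y, ring = −(39/81)·y, arm 0
boundary: total ω_arm = x = 0 and total ω_sun = x + y = 1  ⇒  y = 1, x = 0
row 2 ring = −(39/81)·1 = -13/27
totals (row 1 + row 2): sun 0 + 1 = 1, ring 0 + (-13/27) = -13/27, arm 0 + 0 = 0
asked cell (row1, sun) = 0

row1: w_G1=0 w_G3=0 w_R=0
row2: w_G1=1 w_G3=-13/27 w_R=0
total: w_G1=1 w_G3=-13/27 w_R=0
asked value: 0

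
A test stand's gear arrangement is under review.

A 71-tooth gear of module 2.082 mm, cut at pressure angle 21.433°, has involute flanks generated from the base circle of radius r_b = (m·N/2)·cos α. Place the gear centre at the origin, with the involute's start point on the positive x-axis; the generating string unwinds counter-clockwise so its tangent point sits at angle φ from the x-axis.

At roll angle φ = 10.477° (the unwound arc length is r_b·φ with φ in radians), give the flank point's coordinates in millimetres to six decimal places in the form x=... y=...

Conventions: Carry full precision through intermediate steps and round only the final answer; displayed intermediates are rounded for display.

x=69.940357 y=0.139751

recognized (one wheel, involute flank): single-mesh tooth geometry, m = 2.082, N = 71
pitch radius r_p = m·N/2 = 2.082·71/2 = 73.911000
base radius r_b = r_p·cos α = 73.911000·cos 21.433° = 68.799722
roll angle φ = 10.477° = 0.18285815 rad
x = r_b·(cos φ + φ·sin φ) = 69.940357
y = r_b·(sin φ − φ·cos φ) = 0.139751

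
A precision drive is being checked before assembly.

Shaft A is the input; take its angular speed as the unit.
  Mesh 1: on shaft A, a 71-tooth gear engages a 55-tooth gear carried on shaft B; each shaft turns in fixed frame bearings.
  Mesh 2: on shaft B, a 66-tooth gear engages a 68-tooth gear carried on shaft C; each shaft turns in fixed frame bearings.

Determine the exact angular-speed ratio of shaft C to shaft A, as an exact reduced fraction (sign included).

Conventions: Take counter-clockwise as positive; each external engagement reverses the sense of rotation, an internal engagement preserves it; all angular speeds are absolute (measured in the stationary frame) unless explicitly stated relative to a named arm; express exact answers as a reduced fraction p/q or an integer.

class = fixed-axis compound train [2 meshes; 2 ratios multiply, 2 sense flips]
mesh 1 [71T→55T]: running ratio 71/55, sense −
mesh 2 [66T→68T]: running ratio 213/170, sense +
ω_out/ω_in = 213/170

213/170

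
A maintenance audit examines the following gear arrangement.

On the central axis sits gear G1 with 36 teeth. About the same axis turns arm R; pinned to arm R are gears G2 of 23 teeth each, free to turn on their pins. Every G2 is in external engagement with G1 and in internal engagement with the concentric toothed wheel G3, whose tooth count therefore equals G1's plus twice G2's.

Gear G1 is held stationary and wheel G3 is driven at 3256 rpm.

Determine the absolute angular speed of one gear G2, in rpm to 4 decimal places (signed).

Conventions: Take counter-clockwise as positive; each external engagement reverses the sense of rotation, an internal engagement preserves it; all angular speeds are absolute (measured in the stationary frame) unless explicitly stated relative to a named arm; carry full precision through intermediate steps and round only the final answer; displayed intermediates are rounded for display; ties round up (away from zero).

+5804.1739 rpm

planetary set (36T centre, 23T on arm, 82T internal) — Willis relation
normalise by the input: solve with ω_ring = 1, then scale by 3256 rpm
ring teeth: 36 + 2·23 = 82
36(ω_sun−ω_arm) = −82(ω_ring−ω_arm),  ω_sun = 0, ω_ring = 1
36(0−ω_arm) = −82(1−ω_arm)  ⇒  118·ω_arm = 82  ⇒  ω_arm = 41/59
sun–planet mesh: 36·(0−41/59) = −23·(ω_p−ω_arm)  ⇒  ω_p−ω_arm = 1476/1357
ω_p = 41/59 + 1476/1357 = 41/23
scale: ω_p = 41/23 × 3256 rpm = +5804.1739 rpm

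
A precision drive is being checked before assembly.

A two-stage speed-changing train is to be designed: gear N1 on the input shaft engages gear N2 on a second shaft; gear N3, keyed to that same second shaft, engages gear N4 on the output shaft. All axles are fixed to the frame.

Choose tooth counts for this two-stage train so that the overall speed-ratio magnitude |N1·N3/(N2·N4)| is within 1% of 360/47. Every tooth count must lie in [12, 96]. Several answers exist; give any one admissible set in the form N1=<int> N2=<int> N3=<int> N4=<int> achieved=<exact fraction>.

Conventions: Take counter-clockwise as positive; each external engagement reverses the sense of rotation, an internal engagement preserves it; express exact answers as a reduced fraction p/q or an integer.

N1=45 N2=12 N3=96 N4=47 achieved=360/47

2-stage fixed-axis compound train for ratio 360/47
target = 360/47 in lowest terms: an exact hit needs N1·N3 = k·360 and N2·N4 = k·47 for one integer k, every count in [12, 96]; additionally prefer no 1:1 stage (N1 ≠ N2, N3 ≠ N4)
k = 1…11: no 1:1-free in-range split of k·360 and k·47 into factor pairs; take k = 12
k = 12: N1·N3 = 4320 = 45·96, N2·N4 = 564 = 12·47
achieved = 45·96/(12·47) = 360/47; |achieved − target| = 0 ≤ 18/235 ✓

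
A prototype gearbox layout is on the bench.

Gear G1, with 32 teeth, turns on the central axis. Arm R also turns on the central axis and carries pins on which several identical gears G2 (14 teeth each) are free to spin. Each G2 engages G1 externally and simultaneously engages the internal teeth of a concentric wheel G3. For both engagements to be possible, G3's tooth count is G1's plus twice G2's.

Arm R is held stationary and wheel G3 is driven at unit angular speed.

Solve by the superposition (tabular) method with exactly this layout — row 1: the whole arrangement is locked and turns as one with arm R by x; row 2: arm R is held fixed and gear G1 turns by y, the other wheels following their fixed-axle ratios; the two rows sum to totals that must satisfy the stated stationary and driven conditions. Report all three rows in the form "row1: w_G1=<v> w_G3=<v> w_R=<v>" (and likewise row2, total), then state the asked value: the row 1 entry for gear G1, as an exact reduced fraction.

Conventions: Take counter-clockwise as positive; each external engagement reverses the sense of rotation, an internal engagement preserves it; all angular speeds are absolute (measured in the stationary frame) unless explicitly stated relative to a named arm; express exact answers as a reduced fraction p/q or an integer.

recognized (axles ride arm R): planetary set, 32/14/60 teeth
row 1 (train locked, turned with arm): all members turn x
row 2 (arm held, sun turns y): ω_ring = −(32/60)·y, ω_arm = 0
boundary: total ω_arm = x = 0 and total ω_ring = x − (32/60)·y = 1  ⇒  y = -15/8, x = 0
row 2 ring = −(32/60)·(-15/8) = 1
totals (row 1 + row 2): sun 0 + (-15/8) = -15/8, ring 0 + 1 = 1, arm 0 + 0 = 0
asked cell (row1, sun) = 0

row1: w_G1=0 w_G3=0 w_R=0
row2: w_G1=-15/8 w_G3=1 w_R=0
total: w_G1=-15/8 w_G3=1 w_R=0
asked value: 0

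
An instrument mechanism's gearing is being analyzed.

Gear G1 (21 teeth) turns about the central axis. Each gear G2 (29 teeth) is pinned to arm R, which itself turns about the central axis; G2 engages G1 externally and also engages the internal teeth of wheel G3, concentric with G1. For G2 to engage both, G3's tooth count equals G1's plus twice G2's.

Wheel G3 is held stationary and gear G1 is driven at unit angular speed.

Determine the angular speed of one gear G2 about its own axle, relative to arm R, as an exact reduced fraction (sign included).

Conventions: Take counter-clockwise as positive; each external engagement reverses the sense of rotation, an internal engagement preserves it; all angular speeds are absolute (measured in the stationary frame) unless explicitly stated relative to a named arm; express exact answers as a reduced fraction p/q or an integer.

class = planetary set [G3 = 21+2·29 = 79; Willis about the carrier]
ring teeth: 21 + 2·29 = 79
21(ω_sun−ω_arm) = −79(ω_ring−ω_arm),  ω_ring = 0, ω_sun = 1
21(1−ω_arm) = −79(0−ω_arm)  ⇒  100·ω_arm = 21  ⇒  ω_arm = 21/100
sun–planet mesh: 21·(1−21/100) = −29·(ω_p−ω_arm)  ⇒  ω_p−ω_arm = -1659/2900
exact speed ratio = -1659/2900

-1659/2900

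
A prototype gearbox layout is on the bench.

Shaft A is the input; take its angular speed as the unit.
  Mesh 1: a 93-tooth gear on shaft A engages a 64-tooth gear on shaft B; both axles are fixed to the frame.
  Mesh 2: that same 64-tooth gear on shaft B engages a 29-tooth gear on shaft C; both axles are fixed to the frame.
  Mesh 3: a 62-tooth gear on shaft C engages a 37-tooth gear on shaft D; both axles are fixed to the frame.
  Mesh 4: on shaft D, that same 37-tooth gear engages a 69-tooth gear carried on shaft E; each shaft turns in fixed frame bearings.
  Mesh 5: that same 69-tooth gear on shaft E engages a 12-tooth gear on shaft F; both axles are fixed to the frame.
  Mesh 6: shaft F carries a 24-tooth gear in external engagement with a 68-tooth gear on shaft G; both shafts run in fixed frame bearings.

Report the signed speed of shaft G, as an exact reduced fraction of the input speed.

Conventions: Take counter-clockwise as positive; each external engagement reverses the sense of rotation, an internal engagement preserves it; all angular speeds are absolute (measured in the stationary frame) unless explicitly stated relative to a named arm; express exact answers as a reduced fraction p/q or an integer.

2883/493

6-mesh fixed-axis compound train (all bearings frame-fixed)
mesh 1 [93T→64T]: |ω|/ω_in = 1×93/64 = 93/64, sense flips to −
mesh 2 [64T→29T]: |ω|/ω_in = (93/64)×64/29 = 93/29, sense flips to +
mesh 3 [62T→37T]: |ω|/ω_in = (93/29)×62/37 = 5766/1073, sense flips to −
mesh 4 [37T→69T]: |ω|/ω_in = (5766/1073)×37/69 = 1922/667, sense flips to +
mesh 5 [69T→12T]: |ω|/ω_in = (1922/667)×69/12 = 961/58, sense flips to −
mesh 6 [24T→68T]: |ω|/ω_in = (961/58)×24/68 = 2883/493, sense flips to +
signed output speed (× input speed) = 2883/493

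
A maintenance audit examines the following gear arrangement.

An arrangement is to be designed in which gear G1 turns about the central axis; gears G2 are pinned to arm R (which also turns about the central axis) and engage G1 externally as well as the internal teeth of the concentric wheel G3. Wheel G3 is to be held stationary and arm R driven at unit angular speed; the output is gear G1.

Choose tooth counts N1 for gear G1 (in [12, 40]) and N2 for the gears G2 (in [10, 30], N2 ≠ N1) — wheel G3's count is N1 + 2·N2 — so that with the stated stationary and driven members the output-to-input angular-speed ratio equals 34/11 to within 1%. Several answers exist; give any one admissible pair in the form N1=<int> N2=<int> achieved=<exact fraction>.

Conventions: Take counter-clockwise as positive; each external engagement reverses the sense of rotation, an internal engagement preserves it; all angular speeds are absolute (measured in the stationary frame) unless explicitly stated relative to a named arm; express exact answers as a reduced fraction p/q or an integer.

planetary set to be sized for 34/11 (Willis relation)
Willis with ω_ring = 0: ω_sun/ω_arm = (N1+N3)/N1; set equal to 34/11  ⇒  N3/N1 = 34/11 − 1 = 23/11
N3 = N1 + 2·N2  ⇒  N2/N1 = (N3/N1 − 1)/2 = (23/11 − 1)/2 = 6/11
smallest multiple with N1 ≥ 12 and N2 ≥ 10: k = 2  ⇒  N1 = 2·11 = 22, N2 = 2·6 = 12 (N1 ≤ 40, N2 ≤ 30, N2 ≠ N1 ✓), N3 = 22 + 2·12 = 46
check: (N1+N3)/N1 with N1 = 22, N3 = 46 gives 34/11; |achieved − target| = 0 ≤ 17/550 ✓

N1=22 N2=12 achieved=34/11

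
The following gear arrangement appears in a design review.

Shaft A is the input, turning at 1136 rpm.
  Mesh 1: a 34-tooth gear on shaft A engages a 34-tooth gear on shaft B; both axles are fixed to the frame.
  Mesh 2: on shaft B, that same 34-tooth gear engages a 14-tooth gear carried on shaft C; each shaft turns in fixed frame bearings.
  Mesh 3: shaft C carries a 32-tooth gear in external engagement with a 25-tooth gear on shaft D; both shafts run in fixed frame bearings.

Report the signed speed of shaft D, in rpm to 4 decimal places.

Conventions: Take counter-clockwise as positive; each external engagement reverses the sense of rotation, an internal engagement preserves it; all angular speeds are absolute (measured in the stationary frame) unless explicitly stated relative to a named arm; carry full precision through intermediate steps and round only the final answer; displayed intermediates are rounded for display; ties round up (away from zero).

-3531.3371 rpm

topology: fixed-axis compound train — 3 meshes, A→D
mesh 1 [34T→34T]: ω = 1136.0000×34/34 = 1136.0000 rpm, sense flips to −
mesh 2 [34T→14T]: ω = 1136.0000×34/14 = 2758.8571 rpm, sense flips to +
mesh 3 [32T→25T]: ω = 2758.8571×32/25 = 3531.3371 rpm, sense flips to −
signed output speed = -3531.3371 rpm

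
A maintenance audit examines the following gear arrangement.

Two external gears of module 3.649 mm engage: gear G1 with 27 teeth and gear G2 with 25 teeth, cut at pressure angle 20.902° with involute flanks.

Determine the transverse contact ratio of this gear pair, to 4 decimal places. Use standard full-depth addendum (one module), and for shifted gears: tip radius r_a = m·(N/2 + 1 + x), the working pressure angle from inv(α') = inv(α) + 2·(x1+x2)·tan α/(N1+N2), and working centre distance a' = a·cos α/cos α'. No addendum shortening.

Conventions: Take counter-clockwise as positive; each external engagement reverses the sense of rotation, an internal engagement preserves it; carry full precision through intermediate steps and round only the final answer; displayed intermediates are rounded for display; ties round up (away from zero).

topology: single-mesh involute geometry — m = 3.649, 27T/25T pair
base radii: r_b1 = 46.019700, r_b2 = 42.610834
tip radii: r_a1 = 52.910500, r_a2 = 49.261500
no profile shift: α' = α, a' = a
action lengths: √(r_a1²−r_b1²) = 26.109542, √(r_a2²−r_b2²) = 24.718662
base pitch p_b = π·m·cos α = 10.709271
CR = (26.109542 + 24.718662 − 94.874000·sin 20.90200°)/10.709271 = 1.585537
contact ratio ≈ 1.5855

1.5855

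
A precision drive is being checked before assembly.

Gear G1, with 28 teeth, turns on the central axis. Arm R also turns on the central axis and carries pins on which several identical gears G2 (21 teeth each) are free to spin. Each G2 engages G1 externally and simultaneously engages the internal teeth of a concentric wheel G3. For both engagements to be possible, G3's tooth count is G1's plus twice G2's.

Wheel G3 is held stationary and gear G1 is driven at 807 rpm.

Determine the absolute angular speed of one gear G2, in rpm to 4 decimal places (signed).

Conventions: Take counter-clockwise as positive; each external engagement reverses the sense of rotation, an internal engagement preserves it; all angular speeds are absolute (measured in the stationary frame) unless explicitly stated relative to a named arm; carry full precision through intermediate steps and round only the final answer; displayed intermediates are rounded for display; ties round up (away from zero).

class = planetary set [G3 = 28+2·21 = 70; Willis about the carrier]
normalise by the input: solve with ω_sun = 1, then scale by 807 rpm
ring teeth: 28 + 2·21 = 70
28(ω_sun−ω_arm) = −70(ω_ring−ω_arm),  ω_ring = 0, ω_sun = 1
28(1−ω_arm) = −70(0−ω_arm)  ⇒  98·ω_arm = 28  ⇒  ω_arm = 2/7
sun–planet mesh: 28·(1−2/7) = −21·(ω_p−ω_arm)  ⇒  ω_p−ω_arm = -20/21
ω_p = 2/7 − 20/21 = -2/3
scale: ω_p = -2/3 × 807 rpm = -538.0000 rpm

-538.0000 rpm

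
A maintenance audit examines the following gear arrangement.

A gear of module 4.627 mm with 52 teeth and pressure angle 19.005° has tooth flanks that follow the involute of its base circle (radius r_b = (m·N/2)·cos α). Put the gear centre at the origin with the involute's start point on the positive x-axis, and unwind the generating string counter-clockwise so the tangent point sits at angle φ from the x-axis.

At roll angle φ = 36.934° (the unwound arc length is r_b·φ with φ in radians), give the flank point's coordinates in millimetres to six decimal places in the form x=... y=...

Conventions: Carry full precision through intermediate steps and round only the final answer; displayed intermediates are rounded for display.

recognized (one wheel, involute flank): single-mesh tooth geometry, m = 4.627, N = 52
pitch radius r_p = m·N/2 = 4.627·52/2 = 120.302000
base radius r_b = r_p·cos α = 120.302000·cos 19.005° = 113.744357
roll angle φ = 36.934° = 0.64461991 rad
x = r_b·(cos φ + φ·sin φ) = 134.977799
y = r_b·(sin φ − φ·cos φ) = 9.740132

x=134.977799 y=9.740132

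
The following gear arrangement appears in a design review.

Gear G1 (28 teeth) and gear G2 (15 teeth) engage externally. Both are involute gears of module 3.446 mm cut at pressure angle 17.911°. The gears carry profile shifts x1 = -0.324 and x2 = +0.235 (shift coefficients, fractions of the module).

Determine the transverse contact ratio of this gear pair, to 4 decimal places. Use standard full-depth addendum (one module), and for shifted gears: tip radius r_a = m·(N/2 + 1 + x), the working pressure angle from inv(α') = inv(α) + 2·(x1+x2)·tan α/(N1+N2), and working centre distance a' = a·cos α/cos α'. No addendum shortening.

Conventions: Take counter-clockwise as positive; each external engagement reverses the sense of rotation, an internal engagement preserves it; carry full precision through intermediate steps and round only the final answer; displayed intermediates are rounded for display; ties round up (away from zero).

class = single-mesh tooth geometry [involute pair 28T × 15T, m = 3.446]
base radii: r_b1 = 45.905873, r_b2 = 24.592432
tip radii: r_a1 = 50.573496, r_a2 = 30.100810
inv(α') = inv(17.911°) + 2·(-0.324+0.235)·tan α/(28+15) = 0.00925939  ⇒  α' = 17.14258°
a' = a·cos α / cos α' = 74.0890·cos 17.911°/cos 17.14258° = 73.775855
action lengths: √(r_a1²−r_b1²) = 21.220965, √(r_a2²−r_b2²) = 17.357162
base pitch p_b = π·m·cos α = 10.301254
CR = (21.220965 + 17.357162 − 73.775855·sin 17.14258°)/10.301254 = 1.634039
contact ratio ≈ 1.6340

1.6340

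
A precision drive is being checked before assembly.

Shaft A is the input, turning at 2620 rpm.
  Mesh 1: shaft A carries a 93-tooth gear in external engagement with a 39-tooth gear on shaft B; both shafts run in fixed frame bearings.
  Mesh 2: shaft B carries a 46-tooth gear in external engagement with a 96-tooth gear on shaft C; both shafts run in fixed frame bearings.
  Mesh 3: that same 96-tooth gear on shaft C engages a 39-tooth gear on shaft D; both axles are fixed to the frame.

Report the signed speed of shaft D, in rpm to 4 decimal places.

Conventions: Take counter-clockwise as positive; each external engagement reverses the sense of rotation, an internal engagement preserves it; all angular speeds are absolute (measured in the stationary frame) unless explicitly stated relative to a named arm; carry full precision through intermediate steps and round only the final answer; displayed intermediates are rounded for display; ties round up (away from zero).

recognized (4 fixed axles, 3 meshes): fixed-axis compound train
mesh 1 [93T→39T]: ω = 2620.0000×93/39 = 6247.6923 rpm, sense flips to −
mesh 2 [46T→96T]: ω = 6247.6923×46/96 = 2993.6859 rpm, sense flips to +
mesh 3 [96T→39T]: ω = 2993.6859×96/39 = 7369.0730 rpm, sense flips to −
signed output speed = -7369.0730 rpm

-7369.0730 rpm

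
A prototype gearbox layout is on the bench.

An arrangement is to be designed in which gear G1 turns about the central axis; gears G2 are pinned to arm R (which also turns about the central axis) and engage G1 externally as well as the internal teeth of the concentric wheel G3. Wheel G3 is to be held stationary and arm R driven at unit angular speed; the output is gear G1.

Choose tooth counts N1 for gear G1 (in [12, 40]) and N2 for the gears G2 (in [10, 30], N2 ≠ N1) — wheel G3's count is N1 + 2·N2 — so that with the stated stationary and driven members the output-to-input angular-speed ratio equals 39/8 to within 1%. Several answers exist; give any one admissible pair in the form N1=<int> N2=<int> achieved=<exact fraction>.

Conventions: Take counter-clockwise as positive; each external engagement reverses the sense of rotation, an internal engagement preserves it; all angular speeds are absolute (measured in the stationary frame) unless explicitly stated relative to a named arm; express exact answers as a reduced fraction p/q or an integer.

class = planetary set [ratio 39/8 wanted; Willis about the carrier]
Willis with ω_ring = 0: ω_sun/ω_arm = (N1+N3)/N1; set equal to 39/8  ⇒  N3/N1 = 39/8 − 1 = 31/8
N3 = N1 + 2·N2  ⇒  N2/N1 = (N3/N1 − 1)/2 = (31/8 − 1)/2 = 23/16
smallest multiple with N1 ≥ 12 and N2 ≥ 10: k = 1  ⇒  N1 = 1·16 = 16, N2 = 1·23 = 23 (N1 ≤ 40, N2 ≤ 30, N2 ≠ N1 ✓), N3 = 16 + 2·23 = 62
check: (N1+N3)/N1 with N1 = 16, N3 = 62 gives 39/8; |achieved − target| = 0 ≤ 39/800 ✓

N1=16 N2=23 achieved=39/8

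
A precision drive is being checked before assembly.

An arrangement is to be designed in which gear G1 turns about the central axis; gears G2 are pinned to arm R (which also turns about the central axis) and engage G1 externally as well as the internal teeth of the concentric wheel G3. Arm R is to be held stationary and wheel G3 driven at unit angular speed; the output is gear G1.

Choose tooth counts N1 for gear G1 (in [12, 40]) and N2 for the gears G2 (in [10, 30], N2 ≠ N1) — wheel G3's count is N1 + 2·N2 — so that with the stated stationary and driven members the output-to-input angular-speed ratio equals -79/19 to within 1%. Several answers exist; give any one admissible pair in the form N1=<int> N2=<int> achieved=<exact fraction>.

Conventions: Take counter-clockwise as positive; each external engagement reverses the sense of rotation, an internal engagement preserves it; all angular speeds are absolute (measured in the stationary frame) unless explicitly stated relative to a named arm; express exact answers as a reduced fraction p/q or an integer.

N1=19 N2=30 achieved=-79/19

topology: planetary set — design target -79/19, arm = carrier (Willis)
Willis with ω_arm = 0: ω_sun/ω_ring = −N3/N1; set equal to -79/19  ⇒  N3/N1 = −(-79/19) = 79/19
N3 = N1 + 2·N2  ⇒  N2/N1 = (N3/N1 − 1)/2 = (79/19 − 1)/2 = 30/19
smallest multiple with N1 ≥ 12 and N2 ≥ 10: k = 1  ⇒  N1 = 1·19 = 19, N2 = 1·30 = 30 (N1 ≤ 40, N2 ≤ 30, N2 ≠ N1 ✓), N3 = 19 + 2·30 = 79
check: −N3/N1 with N1 = 19, N3 = 79 gives -79/19; |achieved − target| = 0 ≤ 79/1900 ✓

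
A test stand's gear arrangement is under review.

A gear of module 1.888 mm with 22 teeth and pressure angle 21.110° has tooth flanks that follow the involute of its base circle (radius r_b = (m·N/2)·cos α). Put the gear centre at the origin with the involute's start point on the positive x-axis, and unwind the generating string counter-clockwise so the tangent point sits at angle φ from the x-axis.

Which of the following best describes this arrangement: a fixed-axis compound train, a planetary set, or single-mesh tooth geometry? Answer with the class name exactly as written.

recognized (one wheel, involute flank): single-mesh tooth geometry, m = 1.888, N = 22
classification: single-mesh tooth geometry

single-mesh tooth geometry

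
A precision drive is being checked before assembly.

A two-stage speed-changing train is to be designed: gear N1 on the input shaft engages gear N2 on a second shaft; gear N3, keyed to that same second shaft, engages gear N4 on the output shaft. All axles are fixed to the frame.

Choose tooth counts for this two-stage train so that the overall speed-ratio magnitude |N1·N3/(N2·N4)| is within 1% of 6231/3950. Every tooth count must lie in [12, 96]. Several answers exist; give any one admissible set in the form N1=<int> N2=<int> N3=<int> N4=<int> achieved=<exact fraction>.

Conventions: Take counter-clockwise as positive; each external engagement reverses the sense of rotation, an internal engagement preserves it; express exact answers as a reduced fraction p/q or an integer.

N1=67 N2=50 N3=93 N4=79 achieved=6231/3950

2-stage fixed-axis compound train for ratio 6231/3950
target = 6231/3950 in lowest terms: an exact hit needs N1·N3 = k·6231 and N2·N4 = k·3950 for one integer k, every count in [12, 96]; additionally prefer no 1:1 stage (N1 ≠ N2, N3 ≠ N4)
k = 1: N1·N3 = 6231 = 67·93, N2·N4 = 3950 = 50·79
achieved = 67·93/(50·79) = 6231/3950; |achieved − target| = 0 ≤ 6231/395000 ✓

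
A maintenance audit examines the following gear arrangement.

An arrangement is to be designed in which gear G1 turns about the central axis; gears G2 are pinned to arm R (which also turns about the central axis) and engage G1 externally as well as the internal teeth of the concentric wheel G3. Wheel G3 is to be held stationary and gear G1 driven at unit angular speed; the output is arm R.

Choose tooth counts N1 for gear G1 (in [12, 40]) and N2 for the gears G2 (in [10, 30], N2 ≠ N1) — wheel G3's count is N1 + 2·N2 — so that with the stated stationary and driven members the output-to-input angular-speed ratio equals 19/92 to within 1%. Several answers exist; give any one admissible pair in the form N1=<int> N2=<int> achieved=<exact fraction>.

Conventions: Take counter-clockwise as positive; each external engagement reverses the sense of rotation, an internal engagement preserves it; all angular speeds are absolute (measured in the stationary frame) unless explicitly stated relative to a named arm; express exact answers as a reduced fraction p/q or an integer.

topology: planetary set — design target 19/92, arm = carrier (Willis)
Willis with ω_ring = 0: ω_arm/ω_sun = N1/(N1+N3); set equal to 19/92  ⇒  N3/N1 = 1/(19/92) − 1 = 73/19
N3 = N1 + 2·N2  ⇒  N2/N1 = (N3/N1 − 1)/2 = (73/19 − 1)/2 = 27/19
smallest multiple with N1 ≥ 12 and N2 ≥ 10: k = 1  ⇒  N1 = 1·19 = 19, N2 = 1·27 = 27 (N1 ≤ 40, N2 ≤ 30, N2 ≠ N1 ✓), N3 = 19 + 2·27 = 73
check: N1/(N1+N3) with N1 = 19, N3 = 73 gives 19/92; |achieved − target| = 0 ≤ 19/9200 ✓

N1=19 N2=27 achieved=19/92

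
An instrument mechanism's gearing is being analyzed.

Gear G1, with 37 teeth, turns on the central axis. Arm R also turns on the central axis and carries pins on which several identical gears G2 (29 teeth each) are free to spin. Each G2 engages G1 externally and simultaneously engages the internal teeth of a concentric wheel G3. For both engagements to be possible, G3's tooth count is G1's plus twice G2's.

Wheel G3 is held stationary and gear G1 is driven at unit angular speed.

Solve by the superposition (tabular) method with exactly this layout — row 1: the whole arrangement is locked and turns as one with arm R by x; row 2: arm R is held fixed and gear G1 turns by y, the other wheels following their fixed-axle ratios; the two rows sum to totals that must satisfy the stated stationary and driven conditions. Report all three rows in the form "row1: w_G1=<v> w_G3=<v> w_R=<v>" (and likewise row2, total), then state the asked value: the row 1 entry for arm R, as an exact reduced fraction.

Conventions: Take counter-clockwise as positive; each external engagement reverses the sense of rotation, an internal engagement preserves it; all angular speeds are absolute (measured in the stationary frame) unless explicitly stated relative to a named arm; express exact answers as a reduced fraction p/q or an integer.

planetary set (37T centre, 29T on arm, 95T internal) — Willis relation
row 1 — lock + rotate with arm: ω_sun = ω_ring = ω_arm = x
row 2 (arm held, sun turns y): ω_ring = −(37/95)·y, ω_arm = 0
boundary: total ω_ring = x − (37/95)·y = 0 and total ω_sun = x + y = 1  ⇒  y = 95/132, x = 37/132
row 2 ring = −(37/95)·95/132 = -37/132
totals (row 1 + row 2): sun 37/132 + 95/132 = 1, ring 37/132 + (-37/132) = 0, arm 37/132 + 0 = 37/132
asked cell (row1, arm) = 37/132

row1: w_G1=37/132 w_G3=37/132 w_R=37/132
row2: w_G1=95/132 w_G3=-37/132 w_R=0
total: w_G1=1 w_G3=0 w_R=37/132
asked value: 37/132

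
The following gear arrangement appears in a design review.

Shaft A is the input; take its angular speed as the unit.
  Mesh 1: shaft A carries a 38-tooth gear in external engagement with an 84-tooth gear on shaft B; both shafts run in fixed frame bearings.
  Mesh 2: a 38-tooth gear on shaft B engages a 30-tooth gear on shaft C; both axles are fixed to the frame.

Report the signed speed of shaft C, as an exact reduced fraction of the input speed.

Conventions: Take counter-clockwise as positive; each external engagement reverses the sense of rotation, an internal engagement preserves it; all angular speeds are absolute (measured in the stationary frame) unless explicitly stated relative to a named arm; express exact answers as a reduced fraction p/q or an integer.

361/630

2-mesh fixed-axis compound train (all bearings frame-fixed)
mesh 1 [38T→84T]: |ω|/ω_in = 1×38/84 = 19/42, sense flips to −
mesh 2 [38T→30T]: |ω|/ω_in = (19/42)×38/30 = 361/630, sense flips to +
signed output speed (× input speed) = 361/630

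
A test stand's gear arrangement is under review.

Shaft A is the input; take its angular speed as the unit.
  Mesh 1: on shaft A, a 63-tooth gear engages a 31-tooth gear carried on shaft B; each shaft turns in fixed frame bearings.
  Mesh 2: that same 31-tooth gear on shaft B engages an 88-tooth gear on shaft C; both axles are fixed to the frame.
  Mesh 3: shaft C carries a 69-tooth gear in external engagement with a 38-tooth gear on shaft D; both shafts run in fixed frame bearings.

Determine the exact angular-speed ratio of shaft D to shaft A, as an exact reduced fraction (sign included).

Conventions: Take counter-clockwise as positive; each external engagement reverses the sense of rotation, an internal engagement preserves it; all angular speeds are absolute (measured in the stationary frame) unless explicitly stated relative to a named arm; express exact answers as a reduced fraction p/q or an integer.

-4347/3344

class = fixed-axis compound train [3 meshes; 3 ratios multiply, 3 sense flips]
mesh 1 [63T→31T]: running ratio 63/31, sense −
mesh 2 [31T→88T]: running ratio 63/88, sense +
mesh 3 [69T→38T]: running ratio 4347/3344, sense −
ω_out/ω_in = -4347/3344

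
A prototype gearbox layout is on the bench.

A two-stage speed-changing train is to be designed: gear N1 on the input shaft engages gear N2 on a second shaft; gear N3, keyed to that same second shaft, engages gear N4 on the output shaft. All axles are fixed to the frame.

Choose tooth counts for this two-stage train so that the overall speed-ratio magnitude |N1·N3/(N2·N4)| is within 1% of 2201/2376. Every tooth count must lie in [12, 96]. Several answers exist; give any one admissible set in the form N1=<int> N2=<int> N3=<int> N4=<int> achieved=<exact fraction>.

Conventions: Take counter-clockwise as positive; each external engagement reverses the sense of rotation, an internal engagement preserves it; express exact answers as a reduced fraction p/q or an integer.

N1=31 N2=27 N3=71 N4=88 achieved=2201/2376

class = fixed-axis compound train [2-stage, 2201/2376 wanted]
target = 2201/2376 in lowest terms: an exact hit needs N1·N3 = k·2201 and N2·N4 = k·2376 for one integer k, every count in [12, 96]; additionally prefer no 1:1 stage (N1 ≠ N2, N3 ≠ N4)
k = 1: N1·N3 = 2201 = 31·71, N2·N4 = 2376 = 27·88
achieved = 31·71/(27·88) = 2201/2376; |achieved − target| = 0 ≤ 2201/237600 ✓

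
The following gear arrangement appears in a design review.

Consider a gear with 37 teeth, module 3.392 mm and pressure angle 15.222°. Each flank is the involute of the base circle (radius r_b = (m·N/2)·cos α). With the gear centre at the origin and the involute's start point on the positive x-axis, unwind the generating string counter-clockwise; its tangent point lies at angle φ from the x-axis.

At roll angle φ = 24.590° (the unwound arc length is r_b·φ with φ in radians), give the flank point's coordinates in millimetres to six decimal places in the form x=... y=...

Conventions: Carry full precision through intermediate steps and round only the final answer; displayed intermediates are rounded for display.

x=65.872685 y=1.566329

single-mesh involute tooth geometry (37T wheel at module 3.392)
pitch radius r_p = m·N/2 = 3.392·37/2 = 62.752000
base radius r_b = r_p·cos α = 62.752000·cos 15.222° = 60.550393
roll angle φ = 24.590° = 0.42917646 rad
x = r_b·(cos φ + φ·sin φ) = 65.872685
y = r_b·(sin φ − φ·cos φ) = 1.566329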